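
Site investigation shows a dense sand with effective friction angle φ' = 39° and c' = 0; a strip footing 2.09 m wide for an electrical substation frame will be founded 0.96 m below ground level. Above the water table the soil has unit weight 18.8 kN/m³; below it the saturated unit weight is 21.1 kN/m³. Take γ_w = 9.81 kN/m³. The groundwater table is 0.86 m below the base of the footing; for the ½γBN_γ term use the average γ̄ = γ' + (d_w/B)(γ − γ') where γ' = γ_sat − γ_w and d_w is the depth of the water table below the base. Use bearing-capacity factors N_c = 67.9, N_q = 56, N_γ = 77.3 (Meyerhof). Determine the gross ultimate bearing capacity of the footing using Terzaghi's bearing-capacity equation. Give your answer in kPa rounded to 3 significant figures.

q = γ·D_f = 18.8 × 0.96 = 18.048 kPa.
γ' = 11.29 kN/m³; averaging over the depth B below the base, γ̄ = γ' + (d_w/B)(γ − γ') = 14.38 kN/m³.
q·N_q = 18.048 × 56 = 1010.7 kPa
0.5·γ·B·N_γ = 0.5 × 14.38 × 2.09 × 77.3 = 1161.6 kPa
q_ult = 1010.7 + 1161.6 = 2172.3 kPa.

q_ult ≈ 2170 kPa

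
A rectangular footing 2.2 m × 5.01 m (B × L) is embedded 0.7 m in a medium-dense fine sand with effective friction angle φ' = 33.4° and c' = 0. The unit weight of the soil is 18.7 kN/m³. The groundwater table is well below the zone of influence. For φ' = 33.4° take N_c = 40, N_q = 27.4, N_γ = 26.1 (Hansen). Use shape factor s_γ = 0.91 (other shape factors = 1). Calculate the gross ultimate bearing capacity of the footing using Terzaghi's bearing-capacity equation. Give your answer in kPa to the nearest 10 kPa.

q_ult ≈ 850 kPa

q = γ·D_f = 18.7 × 0.7 = 13.09 kPa.
q·N_q = 13.09 × 27.4 = 358.67 kPa
0.5·γ·B·N_γ·s_γ = 0.5 × 18.7 × 2.2 × 26.1 × 0.91 = 488.56 kPa
q_ult = 358.67 + 488.56 = 847.22 kPa.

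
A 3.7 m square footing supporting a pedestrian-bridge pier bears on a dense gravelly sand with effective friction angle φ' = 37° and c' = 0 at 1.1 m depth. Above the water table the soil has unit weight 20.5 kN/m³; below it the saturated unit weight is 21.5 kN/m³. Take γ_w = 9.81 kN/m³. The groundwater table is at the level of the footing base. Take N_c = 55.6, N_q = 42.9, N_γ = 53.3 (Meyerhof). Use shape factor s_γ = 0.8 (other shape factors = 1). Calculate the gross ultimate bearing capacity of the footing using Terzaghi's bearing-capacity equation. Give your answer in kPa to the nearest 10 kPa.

Overburden at base level: q = 20.5 × 1.1 = 22.55 kPa.
Below the base the soil is submerged, so the ½γBN_γ term uses γ' = 21.5 − 9.81 = 11.69 kN/m³.
Surcharge term q·N_q = 22.55 × 42.9 = 967.39 kPa; self-weight term 0.5·γ·B·N_γ·s_γ = 0.5 × 11.69 × 3.7 × 53.3 × 0.8 = 922.15 kPa.
q_ult = 967.39 + 922.15 = 1889.5 kPa.

q_ult ≈ 1890 kPa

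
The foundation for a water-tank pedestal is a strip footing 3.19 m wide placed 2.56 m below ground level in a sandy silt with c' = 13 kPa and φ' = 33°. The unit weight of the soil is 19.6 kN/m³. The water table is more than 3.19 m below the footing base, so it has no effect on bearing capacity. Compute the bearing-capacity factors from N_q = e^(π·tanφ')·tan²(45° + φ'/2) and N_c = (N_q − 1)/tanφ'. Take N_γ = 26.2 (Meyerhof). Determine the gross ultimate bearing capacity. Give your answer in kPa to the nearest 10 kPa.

tan33° = 0.6494, so N_q = e^(π×0.6494)·tan²(61.5°) = 7.692 × 3.392 = 26.09.
N_c = (26.09 − 1)/tan33° = 38.64.
Overburden at base level: q = 19.6 × 2.56 = 50.176 kPa.
Cohesion term c·N_c = 13 × 38.638 = 502.3 kPa; surcharge term q·N_q = 50.176 × 26.092 = 1309.2 kPa; self-weight term 0.5·γ·B·N_γ = 0.5 × 19.6 × 3.19 × 26.2 = 819.06 kPa.
q_ult = 502.3 + 1309.2 + 819.06 = 2630.6 kPa.

q_ult ≈ 2630 kPa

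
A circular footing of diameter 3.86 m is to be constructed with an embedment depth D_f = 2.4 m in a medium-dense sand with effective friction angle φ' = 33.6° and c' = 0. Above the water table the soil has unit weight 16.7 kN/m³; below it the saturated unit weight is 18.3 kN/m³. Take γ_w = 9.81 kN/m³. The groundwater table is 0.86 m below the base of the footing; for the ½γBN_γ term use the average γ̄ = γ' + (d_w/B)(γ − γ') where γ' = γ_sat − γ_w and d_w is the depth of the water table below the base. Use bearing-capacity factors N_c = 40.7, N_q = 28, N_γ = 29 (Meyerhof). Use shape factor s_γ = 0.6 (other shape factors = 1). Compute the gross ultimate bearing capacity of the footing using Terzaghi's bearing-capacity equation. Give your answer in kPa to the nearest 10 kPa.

Effective surcharge at the founding depth q = γ·D_f = 16.7 × 2.4 = 40.08 kPa.
With d_w = 0.86 m < B, γ̄ = 8.49 + (0.86/3.86) × (16.7 − 8.49) = 10.319 kN/m³.
q_ult = q·N_q + 0.5·γ·B·N_γ·s_γ
     = 40.08 × 28 + 0.5 × 10.319 × 3.86 × 29 × 0.6
     = 1122.2 + 346.54 = 1468.8 kPa.

q_ult ≈ 1470 kPa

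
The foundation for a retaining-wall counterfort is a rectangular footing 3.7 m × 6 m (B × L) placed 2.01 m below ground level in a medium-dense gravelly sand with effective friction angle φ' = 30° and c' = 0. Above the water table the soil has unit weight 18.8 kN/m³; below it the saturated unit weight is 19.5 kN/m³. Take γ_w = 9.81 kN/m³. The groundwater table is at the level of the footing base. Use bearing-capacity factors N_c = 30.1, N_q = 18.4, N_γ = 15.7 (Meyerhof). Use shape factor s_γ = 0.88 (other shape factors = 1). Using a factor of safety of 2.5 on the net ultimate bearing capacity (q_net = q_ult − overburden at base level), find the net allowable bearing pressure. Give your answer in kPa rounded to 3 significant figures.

q = γ·D_f = 18.8 × 2.01 = 37.788 kPa.
For the ½γBN_γ term take γ' = 19.5 − 9.81 = 9.69 kN/m³ (soil below base is submerged).
q·N_q = 37.788 × 18.4 = 695.3 kPa
0.5·γ·B·N_γ·s_γ = 0.5 × 9.69 × 3.7 × 15.7 × 0.88 = 247.67 kPa
q_ult = 695.3 + 247.67 = 942.97 kPa.
q_net = 942.97 − 37.788 = 905.18 kPa.
q_all(net) = 905.18 / 2.5 = 362.07 kPa.

q_all(net) ≈ 362 kPa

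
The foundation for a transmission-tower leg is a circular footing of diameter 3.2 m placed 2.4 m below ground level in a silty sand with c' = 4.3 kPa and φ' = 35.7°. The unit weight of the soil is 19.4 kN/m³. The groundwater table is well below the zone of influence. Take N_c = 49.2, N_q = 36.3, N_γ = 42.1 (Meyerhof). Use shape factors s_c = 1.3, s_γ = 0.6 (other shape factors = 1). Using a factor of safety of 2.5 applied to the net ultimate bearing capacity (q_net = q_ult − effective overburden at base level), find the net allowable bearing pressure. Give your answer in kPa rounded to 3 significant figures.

Overburden at base level: q = 19.4 × 2.4 = 46.56 kPa.
Cohesion term c·N_c·s_c = 4.3 × 49.2 × 1.3 = 275.03 kPa; surcharge term q·N_q = 46.56 × 36.3 = 1690.1 kPa; self-weight term 0.5·γ·B·N_γ·s_γ = 0.5 × 19.4 × 3.2 × 42.1 × 0.6 = 784.07 kPa.
q_ult = 275.03 + 1690.1 + 784.07 = 2749.2 kPa.
Net ultimate: q_net = 2749.2 − 46.56 = 2702.7 kPa.
q_all(net) = 2702.7 / 2.5 = 1081.1 kPa.

q_all(net) ≈ 1080 kPa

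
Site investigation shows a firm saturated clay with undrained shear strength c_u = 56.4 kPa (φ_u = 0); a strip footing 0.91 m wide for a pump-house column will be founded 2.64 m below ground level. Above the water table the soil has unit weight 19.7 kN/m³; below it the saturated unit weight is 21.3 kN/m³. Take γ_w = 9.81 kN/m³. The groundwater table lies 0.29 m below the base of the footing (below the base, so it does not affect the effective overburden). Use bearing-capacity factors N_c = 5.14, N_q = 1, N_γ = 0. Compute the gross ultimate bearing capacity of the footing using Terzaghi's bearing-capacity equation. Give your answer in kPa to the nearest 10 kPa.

q = γ·D_f = 19.7 × 2.64 = 52.008 kPa.
c·N_c = 56.4 × 5.14 = 289.9 kPa
q·N_q = 52.008 × 1 = 52.008 kPa
q_ult = 289.9 + 52.008 = 341.9 kPa.

q_ult ≈ 340 kPa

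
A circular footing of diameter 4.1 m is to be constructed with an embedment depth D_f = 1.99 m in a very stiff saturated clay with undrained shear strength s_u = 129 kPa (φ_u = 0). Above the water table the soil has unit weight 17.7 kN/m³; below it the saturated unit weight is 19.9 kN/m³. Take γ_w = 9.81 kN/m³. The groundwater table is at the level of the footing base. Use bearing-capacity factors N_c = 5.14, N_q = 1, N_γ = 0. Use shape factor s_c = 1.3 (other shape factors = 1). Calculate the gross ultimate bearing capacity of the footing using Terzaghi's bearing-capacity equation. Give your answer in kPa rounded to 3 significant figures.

Overburden at base level: q = 17.7 × 1.99 = 35.223 kPa.
Cohesion term c·N_c·s_c = 129 × 5.14 × 1.3 = 861.98 kPa; surcharge term q·N_q = 35.223 × 1 = 35.223 kPa.
q_ult = 861.98 + 35.223 = 897.2 kPa.

q_ult ≈ 897 kPa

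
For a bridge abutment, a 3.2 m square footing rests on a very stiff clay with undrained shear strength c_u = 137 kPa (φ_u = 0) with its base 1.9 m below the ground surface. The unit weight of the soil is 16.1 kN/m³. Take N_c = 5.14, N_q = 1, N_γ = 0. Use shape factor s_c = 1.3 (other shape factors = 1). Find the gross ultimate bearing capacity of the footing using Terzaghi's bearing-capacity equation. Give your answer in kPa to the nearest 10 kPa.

q_ult ≈ 950 kPa

Overburden at base level: q = 16.1 × 1.9 = 30.59 kPa.
Cohesion term c·N_c·s_c = 137 × 5.14 × 1.3 = 915.43 kPa; surcharge term q·N_q = 30.59 × 1 = 30.59 kPa.
q_ult = 915.43 + 30.59 = 946.02 kPa.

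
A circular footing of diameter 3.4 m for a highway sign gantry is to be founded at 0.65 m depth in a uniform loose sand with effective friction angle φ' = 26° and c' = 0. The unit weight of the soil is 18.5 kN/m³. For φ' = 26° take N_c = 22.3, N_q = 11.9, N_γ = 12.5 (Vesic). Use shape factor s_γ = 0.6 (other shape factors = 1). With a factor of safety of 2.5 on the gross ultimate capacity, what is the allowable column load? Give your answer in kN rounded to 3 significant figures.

P_all ≈ 1380 kN

Overburden at base level: q = 18.5 × 0.65 = 12.025 kPa.
Surcharge term q·N_q = 12.025 × 11.9 = 143.1 kPa; self-weight term 0.5·γ·B·N_γ·s_γ = 0.5 × 18.5 × 3.4 × 12.5 × 0.6 = 235.88 kPa.
q_ult = 143.1 + 235.88 = 378.97 kPa.
Gross allowable pressure q_all = 378.97 / 2.5 = 151.59 kPa.
Footing area = 9.0792 m², so allowable column load = 151.59 × 9.0792 = 1376.3 kN.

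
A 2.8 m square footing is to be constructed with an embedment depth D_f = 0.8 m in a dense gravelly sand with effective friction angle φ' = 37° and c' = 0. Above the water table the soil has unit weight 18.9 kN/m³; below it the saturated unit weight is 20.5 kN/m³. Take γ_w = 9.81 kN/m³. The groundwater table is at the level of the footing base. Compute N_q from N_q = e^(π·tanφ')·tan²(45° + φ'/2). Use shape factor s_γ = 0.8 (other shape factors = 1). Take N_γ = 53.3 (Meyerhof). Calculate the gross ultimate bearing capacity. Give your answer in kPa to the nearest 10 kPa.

q_ult ≈ 1290 kPa

tan37° = 0.7536, so N_q = e^(π×0.7536)·tan²(63.5°) = 10.669 × 4.023 = 42.92.
q = γ·D_f = 18.9 × 0.8 = 15.12 kPa.
For the ½γBN_γ term take γ' = 20.5 − 9.81 = 10.69 kN/m³ (soil below base is submerged).
q·N_q = 15.12 × 42.92 = 648.95 kPa
0.5·γ·B·N_γ·s_γ = 0.5 × 10.69 × 2.8 × 53.3 × 0.8 = 638.15 kPa
q_ult = 648.95 + 638.15 = 1287.1 kPa.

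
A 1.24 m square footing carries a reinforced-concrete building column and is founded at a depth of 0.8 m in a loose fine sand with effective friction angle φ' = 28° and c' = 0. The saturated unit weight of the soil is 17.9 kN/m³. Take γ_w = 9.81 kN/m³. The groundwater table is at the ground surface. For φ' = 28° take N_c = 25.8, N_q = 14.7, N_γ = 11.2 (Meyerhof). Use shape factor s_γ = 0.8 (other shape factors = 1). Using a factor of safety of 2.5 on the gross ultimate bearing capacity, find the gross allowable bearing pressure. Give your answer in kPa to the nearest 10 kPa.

q_all ≈ 60 kPa

Water table at ground surface, so effective unit weight γ' = 17.9 − 9.81 = 8.09 kN/m³ is used throughout; overburden q = 8.09 × 0.8 = 6.472 kPa; the same γ' applies in the ½γBN_γ term.
Surcharge term q·N_q = 6.472 × 14.7 = 95.138 kPa; self-weight term 0.5·γ·B·N_γ·s_γ = 0.5 × 8.09 × 1.24 × 11.2 × 0.8 = 44.942 kPa.
q_ult = 95.138 + 44.942 = 140.08 kPa.
q_all = 140.08 / 2.5 = 56.032 kPa.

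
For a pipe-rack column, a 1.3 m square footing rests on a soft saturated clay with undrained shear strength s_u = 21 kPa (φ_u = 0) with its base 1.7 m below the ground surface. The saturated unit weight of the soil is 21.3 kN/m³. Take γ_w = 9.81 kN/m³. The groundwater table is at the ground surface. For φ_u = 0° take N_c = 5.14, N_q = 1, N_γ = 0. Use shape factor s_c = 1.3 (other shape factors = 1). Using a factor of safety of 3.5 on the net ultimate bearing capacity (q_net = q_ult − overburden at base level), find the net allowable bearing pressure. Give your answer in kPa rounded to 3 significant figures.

Water table at ground surface, so effective unit weight γ' = 21.3 − 9.81 = 11.49 kN/m³ is used throughout; overburden q = 11.49 × 1.7 = 19.533 kPa.
Cohesion term c·N_c·s_c = 21 × 5.14 × 1.3 = 140.32 kPa; surcharge term q·N_q = 19.533 × 1 = 19.533 kPa.
q_ult = 140.32 + 19.533 = 159.86 kPa.
q_net = 159.86 − 19.533 = 140.32 kPa.
q_all(net) = 140.32 / 3.5 = 40.092 kPa.

q_all(net) ≈ 40.1 kPa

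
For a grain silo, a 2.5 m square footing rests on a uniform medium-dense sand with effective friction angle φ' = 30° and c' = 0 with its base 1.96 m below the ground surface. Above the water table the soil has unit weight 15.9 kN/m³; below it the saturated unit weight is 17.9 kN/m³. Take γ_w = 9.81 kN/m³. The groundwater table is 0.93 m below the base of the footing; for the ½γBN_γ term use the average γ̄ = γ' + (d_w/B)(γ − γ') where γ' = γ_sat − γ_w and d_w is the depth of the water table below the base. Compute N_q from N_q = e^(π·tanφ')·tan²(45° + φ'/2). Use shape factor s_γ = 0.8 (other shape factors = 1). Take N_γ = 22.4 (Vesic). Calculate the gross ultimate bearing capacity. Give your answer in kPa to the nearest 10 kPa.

tan30° = 0.5774, so N_q = e^(π×0.5774)·tan²(60°) = 6.134 × 3.0 = 18.4.
Effective surcharge at the founding depth q = γ·D_f = 15.9 × 1.96 = 31.164 kPa.
With d_w = 0.93 m < B, γ̄ = 8.09 + (0.93/2.5) × (15.9 − 8.09) = 10.995 kN/m³.
q_ult = q·N_q + 0.5·γ·B·N_γ·s_γ
     = 31.164 × 18.401 + 0.5 × 10.995 × 2.5 × 22.4 × 0.8
     = 573.45 + 246.3 = 819.75 kPa.

q_ult ≈ 820 kPa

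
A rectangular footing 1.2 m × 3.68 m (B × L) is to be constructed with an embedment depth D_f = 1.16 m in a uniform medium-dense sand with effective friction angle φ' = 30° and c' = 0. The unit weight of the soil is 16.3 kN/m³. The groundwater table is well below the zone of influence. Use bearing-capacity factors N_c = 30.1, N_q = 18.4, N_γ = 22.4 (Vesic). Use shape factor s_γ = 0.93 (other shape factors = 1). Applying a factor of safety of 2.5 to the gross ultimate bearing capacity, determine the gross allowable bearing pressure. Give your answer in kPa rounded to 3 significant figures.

Effective surcharge at the founding depth q = γ·D_f = 16.3 × 1.16 = 18.908 kPa.
q_ult = q·N_q + 0.5·γ·B·N_γ·s_γ
     = 18.908 × 18.4 + 0.5 × 16.3 × 1.2 × 22.4 × 0.93
     = 347.91 + 203.74 = 551.64 kPa.
q_all = q_ult / FS = 551.64 / 2.5 = 220.66 kPa.

q_all ≈ 221 kPa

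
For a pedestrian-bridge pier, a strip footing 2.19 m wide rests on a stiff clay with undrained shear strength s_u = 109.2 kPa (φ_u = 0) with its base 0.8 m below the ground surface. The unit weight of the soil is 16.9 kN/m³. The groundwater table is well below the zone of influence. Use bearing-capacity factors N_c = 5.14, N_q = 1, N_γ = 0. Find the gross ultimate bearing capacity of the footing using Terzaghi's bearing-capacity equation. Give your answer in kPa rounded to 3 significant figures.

Effective surcharge at the founding depth q = γ·D_f = 16.9 × 0.8 = 13.52 kPa.
q_ult = c·N_c + q·N_q
     = 109.2 × 5.14 + 13.52 × 1
     = 561.29 + 13.52 = 574.81 kPa.

q_ult ≈ 575 kPa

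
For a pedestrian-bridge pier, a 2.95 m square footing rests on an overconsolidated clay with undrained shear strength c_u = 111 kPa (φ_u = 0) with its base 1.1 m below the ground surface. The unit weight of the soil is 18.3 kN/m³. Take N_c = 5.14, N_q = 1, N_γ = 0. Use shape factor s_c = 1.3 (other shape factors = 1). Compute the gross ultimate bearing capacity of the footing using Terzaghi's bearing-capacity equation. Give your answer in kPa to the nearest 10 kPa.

q = γ·D_f = 18.3 × 1.1 = 20.13 kPa.
c·N_c·s_c = 111 × 5.14 × 1.3 = 741.7 kPa
q·N_q = 20.13 × 1 = 20.13 kPa
q_ult = 741.7 + 20.13 = 761.83 kPa.

q_ult ≈ 760 kPa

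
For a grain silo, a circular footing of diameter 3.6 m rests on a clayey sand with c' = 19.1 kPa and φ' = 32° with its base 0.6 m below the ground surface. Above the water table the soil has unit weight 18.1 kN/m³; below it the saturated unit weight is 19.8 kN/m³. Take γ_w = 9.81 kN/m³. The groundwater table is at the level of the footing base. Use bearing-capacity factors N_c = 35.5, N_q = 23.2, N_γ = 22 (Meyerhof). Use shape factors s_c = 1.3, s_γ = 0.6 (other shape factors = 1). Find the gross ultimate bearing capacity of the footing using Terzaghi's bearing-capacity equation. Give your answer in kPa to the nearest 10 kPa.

q = γ·D_f = 18.1 × 0.6 = 10.86 kPa.
For the ½γBN_γ term take γ' = 19.8 − 9.81 = 9.99 kN/m³ (soil below base is submerged).
c·N_c·s_c = 19.1 × 35.5 × 1.3 = 881.47 kPa
q·N_q = 10.86 × 23.2 = 251.95 kPa
0.5·γ·B·N_γ·s_γ = 0.5 × 9.99 × 3.6 × 22 × 0.6 = 237.36 kPa
q_ult = 881.47 + 251.95 + 237.36 = 1370.8 kPa.

q_ult ≈ 1370 kPa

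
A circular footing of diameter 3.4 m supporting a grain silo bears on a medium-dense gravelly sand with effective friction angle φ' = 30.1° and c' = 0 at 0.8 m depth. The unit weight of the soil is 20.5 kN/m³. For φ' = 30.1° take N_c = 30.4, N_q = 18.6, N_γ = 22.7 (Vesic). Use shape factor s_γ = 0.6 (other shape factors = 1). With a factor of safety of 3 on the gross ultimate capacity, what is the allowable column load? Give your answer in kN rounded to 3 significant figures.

Overburden at base level: q = 20.5 × 0.8 = 16.4 kPa.
Surcharge term q·N_q = 16.4 × 18.6 = 305.04 kPa; self-weight term 0.5·γ·B·N_γ·s_γ = 0.5 × 20.5 × 3.4 × 22.7 × 0.6 = 474.66 kPa.
q_ult = 305.04 + 474.66 = 779.7 kPa.
Gross allowable pressure q_all = 779.7 / 3 = 259.9 kPa.
Footing area = 9.0792 m², so allowable column load = 259.9 × 9.0792 = 2359.7 kN.

P_all ≈ 2360 kN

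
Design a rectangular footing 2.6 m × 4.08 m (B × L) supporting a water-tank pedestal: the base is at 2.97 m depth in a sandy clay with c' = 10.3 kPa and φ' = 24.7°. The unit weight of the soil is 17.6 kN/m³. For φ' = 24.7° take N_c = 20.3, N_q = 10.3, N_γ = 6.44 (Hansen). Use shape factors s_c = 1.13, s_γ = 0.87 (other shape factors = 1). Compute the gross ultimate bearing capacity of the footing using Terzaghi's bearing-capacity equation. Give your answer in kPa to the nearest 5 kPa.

q_ult ≈ 905 kPa

Effective surcharge at the founding depth q = γ·D_f = 17.6 × 2.97 = 52.272 kPa.
q_ult = c·N_c·s_c + q·N_q + 0.5·γ·B·N_γ·s_γ
     = 10.3 × 20.3 × 1.13 + 52.272 × 10.3 + 0.5 × 17.6 × 2.6 × 6.44 × 0.87
     = 236.27 + 538.4 + 128.19 = 902.87 kPa.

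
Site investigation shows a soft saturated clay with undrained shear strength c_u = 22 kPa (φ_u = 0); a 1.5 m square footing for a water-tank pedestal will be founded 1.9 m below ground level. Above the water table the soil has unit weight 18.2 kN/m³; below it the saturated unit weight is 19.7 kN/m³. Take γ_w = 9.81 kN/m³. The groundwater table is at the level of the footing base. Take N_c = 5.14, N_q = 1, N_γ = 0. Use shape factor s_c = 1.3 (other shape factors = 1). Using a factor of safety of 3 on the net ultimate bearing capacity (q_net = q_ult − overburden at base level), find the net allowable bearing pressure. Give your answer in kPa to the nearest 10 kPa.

q_all(net) ≈ 50 kPa

Overburden at base level: q = 18.2 × 1.9 = 34.58 kPa.
Cohesion term c·N_c·s_c = 22 × 5.14 × 1.3 = 147 kPa; surcharge term q·N_q = 34.58 × 1 = 34.58 kPa.
q_ult = 147 + 34.58 = 181.58 kPa.
q_net = 181.58 − 34.58 = 147 kPa.
q_all(net) = 147 / 3 = 49.001 kPa.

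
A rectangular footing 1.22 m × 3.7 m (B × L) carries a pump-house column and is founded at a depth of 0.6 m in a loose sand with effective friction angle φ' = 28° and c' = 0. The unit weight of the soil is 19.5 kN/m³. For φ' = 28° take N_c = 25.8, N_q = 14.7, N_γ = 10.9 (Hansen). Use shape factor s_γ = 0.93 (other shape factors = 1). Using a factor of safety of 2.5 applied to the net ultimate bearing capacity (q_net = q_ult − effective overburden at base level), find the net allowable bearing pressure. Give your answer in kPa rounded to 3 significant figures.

q_all(net) ≈ 112 kPa

Effective surcharge at the founding depth q = γ·D_f = 19.5 × 0.6 = 11.7 kPa.
q_ult = q·N_q + 0.5·γ·B·N_γ·s_γ
     = 11.7 × 14.7 + 0.5 × 19.5 × 1.22 × 10.9 × 0.93
     = 171.99 + 120.58 = 292.57 kPa.
Net ultimate: q_net = 292.57 − 11.7 = 280.87 kPa.
q_all(net) = 280.87 / 2.5 = 112.35 kPa.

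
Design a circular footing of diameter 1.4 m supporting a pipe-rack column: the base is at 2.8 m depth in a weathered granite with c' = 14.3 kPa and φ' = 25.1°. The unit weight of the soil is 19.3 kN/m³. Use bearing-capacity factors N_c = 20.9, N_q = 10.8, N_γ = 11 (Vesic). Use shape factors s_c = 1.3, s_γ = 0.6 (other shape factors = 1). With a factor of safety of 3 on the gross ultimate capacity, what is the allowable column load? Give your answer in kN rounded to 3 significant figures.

Effective surcharge at the founding depth q = γ·D_f = 19.3 × 2.8 = 54.04 kPa.
q_ult = c·N_c·s_c + q·N_q + 0.5·γ·B·N_γ·s_γ
     = 14.3 × 20.9 × 1.3 + 54.04 × 10.8 + 0.5 × 19.3 × 1.4 × 11 × 0.6
     = 388.53 + 583.63 + 89.166 = 1061.3 kPa.
Gross allowable pressure q_all = 1061.3 / 3 = 353.78 kPa.
Footing area = 1.5394 m², so allowable column load = 353.78 × 1.5394 = 544.6 kN.

P_all ≈ 545 kN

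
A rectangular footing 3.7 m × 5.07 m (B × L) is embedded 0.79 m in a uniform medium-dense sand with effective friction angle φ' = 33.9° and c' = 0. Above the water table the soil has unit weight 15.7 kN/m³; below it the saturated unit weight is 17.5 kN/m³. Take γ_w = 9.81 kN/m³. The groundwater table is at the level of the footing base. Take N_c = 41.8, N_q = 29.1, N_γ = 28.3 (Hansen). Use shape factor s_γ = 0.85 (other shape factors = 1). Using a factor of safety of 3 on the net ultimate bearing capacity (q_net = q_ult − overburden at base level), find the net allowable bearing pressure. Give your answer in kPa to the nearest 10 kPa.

q_all(net) ≈ 230 kPa

Effective surcharge at the founding depth q = γ·D_f = 15.7 × 0.79 = 12.403 kPa.
The water table coincides with the base, so in the self-weight term γ → γ' = 7.69 kN/m³.
q_ult = q·N_q + 0.5·γ·B·N_γ·s_γ
     = 12.403 × 29.1 + 0.5 × 7.69 × 3.7 × 28.3 × 0.85
     = 360.93 + 342.22 = 703.15 kPa.
q_net = 703.15 − 12.403 = 690.74 kPa.
q_all(net) = 690.74 / 3 = 230.25 kPa.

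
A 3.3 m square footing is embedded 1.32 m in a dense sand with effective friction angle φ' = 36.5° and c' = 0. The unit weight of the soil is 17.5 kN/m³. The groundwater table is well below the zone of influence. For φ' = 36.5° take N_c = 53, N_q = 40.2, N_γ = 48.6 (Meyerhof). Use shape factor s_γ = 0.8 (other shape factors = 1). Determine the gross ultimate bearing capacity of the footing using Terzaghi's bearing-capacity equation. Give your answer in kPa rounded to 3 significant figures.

Effective surcharge at the founding depth q = γ·D_f = 17.5 × 1.32 = 23.1 kPa.
q_ult = q·N_q + 0.5·γ·B·N_γ·s_γ
     = 23.1 × 40.2 + 0.5 × 17.5 × 3.3 × 48.6 × 0.8
     = 928.62 + 1122.7 = 2051.3 kPa.

q_ult ≈ 2050 kPa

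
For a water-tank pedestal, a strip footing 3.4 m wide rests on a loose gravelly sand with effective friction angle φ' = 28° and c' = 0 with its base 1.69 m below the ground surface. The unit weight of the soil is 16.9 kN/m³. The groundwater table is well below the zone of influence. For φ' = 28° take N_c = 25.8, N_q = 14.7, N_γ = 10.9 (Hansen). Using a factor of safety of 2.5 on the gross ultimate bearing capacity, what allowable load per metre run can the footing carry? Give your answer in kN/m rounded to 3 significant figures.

Overburden at base level: q = 16.9 × 1.69 = 28.561 kPa.
Surcharge term q·N_q = 28.561 × 14.7 = 419.85 kPa; self-weight term 0.5·γ·B·N_γ = 0.5 × 16.9 × 3.4 × 10.9 = 313.16 kPa.
q_ult = 419.85 + 313.16 = 733 kPa.
Gross allowable pressure q_all = 733 / 2.5 = 293.2 kPa.
Allowable wall load = q_all × B = 293.2 × 3.4 = 996.89 kN per metre run.

≈ 997 kN/m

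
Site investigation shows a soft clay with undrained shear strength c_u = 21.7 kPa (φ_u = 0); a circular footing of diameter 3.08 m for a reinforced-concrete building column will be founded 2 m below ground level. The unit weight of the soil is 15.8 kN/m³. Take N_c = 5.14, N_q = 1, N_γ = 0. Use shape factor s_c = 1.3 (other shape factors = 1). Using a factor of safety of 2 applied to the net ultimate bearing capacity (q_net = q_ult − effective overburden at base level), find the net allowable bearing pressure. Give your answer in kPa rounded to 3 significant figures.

q_all(net) ≈ 72.5 kPa

Effective surcharge at the founding depth q = γ·D_f = 15.8 × 2 = 31.6 kPa.
q_ult = c·N_c·s_c + q·N_q
     = 21.7 × 5.14 × 1.3 + 31.6 × 1
     = 145 + 31.6 = 176.6 kPa.
Net ultimate: q_net = 176.6 − 31.6 = 145 kPa.
q_all(net) = 145 / 2 = 72.5 kPa.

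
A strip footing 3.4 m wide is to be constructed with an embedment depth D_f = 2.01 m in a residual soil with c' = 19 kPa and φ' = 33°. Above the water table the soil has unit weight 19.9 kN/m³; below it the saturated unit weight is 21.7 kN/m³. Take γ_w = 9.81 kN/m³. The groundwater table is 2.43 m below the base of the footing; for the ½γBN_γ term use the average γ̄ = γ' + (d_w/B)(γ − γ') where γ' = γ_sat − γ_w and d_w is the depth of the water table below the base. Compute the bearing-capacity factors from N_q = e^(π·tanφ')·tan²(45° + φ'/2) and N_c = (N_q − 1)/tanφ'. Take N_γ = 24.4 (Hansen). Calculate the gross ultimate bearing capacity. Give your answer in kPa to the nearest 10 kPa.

q_ult ≈ 2510 kPa

tan33° = 0.6494, so N_q = e^(π×0.6494)·tan²(61.5°) = 7.692 × 3.392 = 26.09.
N_c = (26.09 − 1)/tan33° = 38.64.
Overburden at base level: q = 19.9 × 2.01 = 39.999 kPa.
The water table is 2.43 m below the base (< B = 3.4 m), so the ½γBN_γ term uses γ̄ = γ' + (d_w/B)(γ − γ') = 11.89 + (2.43/3.4)(19.9 − 11.89) = 17.615 kN/m³.
Cohesion term c·N_c = 19 × 38.638 = 734.13 kPa; surcharge term q·N_q = 39.999 × 26.092 = 1043.7 kPa; self-weight term 0.5·γ·B·N_γ = 0.5 × 17.615 × 3.4 × 24.4 = 730.66 kPa.
q_ult = 734.13 + 1043.7 + 730.66 = 2508.4 kPa.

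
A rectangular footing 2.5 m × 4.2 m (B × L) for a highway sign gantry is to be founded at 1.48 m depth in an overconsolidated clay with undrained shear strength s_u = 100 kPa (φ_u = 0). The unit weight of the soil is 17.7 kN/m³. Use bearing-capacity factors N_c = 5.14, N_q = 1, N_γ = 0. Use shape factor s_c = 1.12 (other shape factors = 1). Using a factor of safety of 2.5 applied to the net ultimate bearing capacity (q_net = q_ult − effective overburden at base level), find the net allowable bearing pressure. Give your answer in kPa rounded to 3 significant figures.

q_all(net) ≈ 230 kPa

Overburden at base level: q = 17.7 × 1.48 = 26.196 kPa.
Cohesion term c·N_c·s_c = 100 × 5.14 × 1.12 = 575.68 kPa; surcharge term q·N_q = 26.196 × 1 = 26.196 kPa.
q_ult = 575.68 + 26.196 = 601.88 kPa.
Net ultimate: q_net = 601.88 − 26.196 = 575.68 kPa.
q_all(net) = 575.68 / 2.5 = 230.27 kPa.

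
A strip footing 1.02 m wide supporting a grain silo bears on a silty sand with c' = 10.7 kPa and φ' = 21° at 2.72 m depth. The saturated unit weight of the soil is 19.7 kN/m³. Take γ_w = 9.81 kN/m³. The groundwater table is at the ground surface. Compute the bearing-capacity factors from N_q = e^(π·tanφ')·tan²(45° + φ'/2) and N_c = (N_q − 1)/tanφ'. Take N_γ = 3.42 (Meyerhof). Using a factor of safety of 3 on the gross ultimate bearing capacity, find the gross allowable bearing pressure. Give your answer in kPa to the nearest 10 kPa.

q_all ≈ 130 kPa

N_q = e^(π·tan21°)·tan²(55.5°) = 7.07; N_c = (N_q − 1)/tanφ' = 15.81.
Water table at ground surface, so effective unit weight γ' = 19.7 − 9.81 = 9.89 kN/m³ is used throughout; overburden q = 9.89 × 2.72 = 26.901 kPa; the same γ' applies in the ½γBN_γ term.
Cohesion term c·N_c = 10.7 × 15.815 = 169.22 kPa; surcharge term q·N_q = 26.901 × 7.0708 = 190.21 kPa; self-weight term 0.5·γ·B·N_γ = 0.5 × 9.89 × 1.02 × 3.42 = 17.25 kPa.
q_ult = 169.22 + 190.21 + 17.25 = 376.68 kPa.
q_all = 376.68 / 3 = 125.56 kPa.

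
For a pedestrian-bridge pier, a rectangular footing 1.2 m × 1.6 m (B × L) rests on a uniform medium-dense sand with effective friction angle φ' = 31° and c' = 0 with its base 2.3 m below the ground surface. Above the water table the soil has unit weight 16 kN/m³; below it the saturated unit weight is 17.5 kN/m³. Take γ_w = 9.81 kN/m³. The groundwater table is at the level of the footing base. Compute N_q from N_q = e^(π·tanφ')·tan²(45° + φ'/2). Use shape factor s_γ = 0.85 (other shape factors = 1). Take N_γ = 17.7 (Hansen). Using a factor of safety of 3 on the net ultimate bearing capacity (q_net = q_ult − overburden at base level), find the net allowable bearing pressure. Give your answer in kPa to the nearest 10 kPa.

N_q = e^(π·tan31°)·tan²(60.5°) = 20.63.
Effective surcharge at the founding depth q = γ·D_f = 16 × 2.3 = 36.8 kPa.
The water table coincides with the base, so in the self-weight term γ → γ' = 7.69 kN/m³.
q_ult = q·N_q + 0.5·γ·B·N_γ·s_γ
     = 36.8 × 20.631 + 0.5 × 7.69 × 1.2 × 17.7 × 0.85
     = 759.21 + 69.418 = 828.63 kPa.
q_net = 828.63 − 36.8 = 791.83 kPa.
q_all(net) = 791.83 / 3 = 263.94 kPa.

q_all(net) ≈ 260 kPa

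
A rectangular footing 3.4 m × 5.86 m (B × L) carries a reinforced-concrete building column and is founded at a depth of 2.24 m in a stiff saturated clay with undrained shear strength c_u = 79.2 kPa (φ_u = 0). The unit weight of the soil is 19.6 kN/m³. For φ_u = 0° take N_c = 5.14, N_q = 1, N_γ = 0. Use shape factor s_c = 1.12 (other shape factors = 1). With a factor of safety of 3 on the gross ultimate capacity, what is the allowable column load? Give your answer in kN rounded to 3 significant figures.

Overburden at base level: q = 19.6 × 2.24 = 43.904 kPa.
Cohesion term c·N_c·s_c = 79.2 × 5.14 × 1.12 = 455.94 kPa; surcharge term q·N_q = 43.904 × 1 = 43.904 kPa.
q_ult = 455.94 + 43.904 = 499.84 kPa.
Gross allowable pressure q_all = 499.84 / 3 = 166.61 kPa.
Footing area = 19.924 m², so allowable column load = 166.61 × 19.924 = 3319.6 kN.

P_all ≈ 3320 kN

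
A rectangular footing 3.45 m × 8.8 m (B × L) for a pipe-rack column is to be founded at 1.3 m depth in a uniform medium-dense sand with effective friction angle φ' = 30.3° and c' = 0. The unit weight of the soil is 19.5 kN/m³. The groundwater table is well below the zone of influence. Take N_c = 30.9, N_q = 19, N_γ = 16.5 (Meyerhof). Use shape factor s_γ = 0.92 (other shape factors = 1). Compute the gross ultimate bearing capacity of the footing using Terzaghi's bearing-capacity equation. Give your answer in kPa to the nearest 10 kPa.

q = γ·D_f = 19.5 × 1.3 = 25.35 kPa.
q·N_q = 25.35 × 19 = 481.65 kPa
0.5·γ·B·N_γ·s_γ = 0.5 × 19.5 × 3.45 × 16.5 × 0.92 = 510.62 kPa
q_ult = 481.65 + 510.62 = 992.27 kPa.

q_ult ≈ 990 kPa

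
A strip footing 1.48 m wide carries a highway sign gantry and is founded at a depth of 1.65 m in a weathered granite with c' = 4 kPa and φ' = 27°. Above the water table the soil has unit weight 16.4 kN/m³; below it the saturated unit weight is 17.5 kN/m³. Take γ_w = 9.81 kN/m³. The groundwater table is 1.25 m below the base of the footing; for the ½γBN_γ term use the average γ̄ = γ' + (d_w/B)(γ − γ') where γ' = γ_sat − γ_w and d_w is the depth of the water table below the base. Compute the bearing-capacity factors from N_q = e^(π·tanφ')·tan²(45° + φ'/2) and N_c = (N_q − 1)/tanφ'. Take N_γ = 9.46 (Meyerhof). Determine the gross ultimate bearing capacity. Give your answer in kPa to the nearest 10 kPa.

tan27° = 0.5095, so N_q = e^(π×0.5095)·tan²(58.5°) = 4.957 × 2.663 = 13.2.
N_c = (13.2 − 1)/tan27° = 23.94.
Effective surcharge at the founding depth q = γ·D_f = 16.4 × 1.65 = 27.06 kPa.
With d_w = 1.25 m < B, γ̄ = 7.69 + (1.25/1.48) × (16.4 − 7.69) = 15.046 kN/m³.
q_ult = c·N_c + q·N_q + 0.5·γ·B·N_γ
     = 4 × 23.942 + 27.06 × 13.199 + 0.5 × 15.046 × 1.48 × 9.46
     = 95.769 + 357.17 + 105.33 = 558.27 kPa.

q_ult ≈ 560 kPa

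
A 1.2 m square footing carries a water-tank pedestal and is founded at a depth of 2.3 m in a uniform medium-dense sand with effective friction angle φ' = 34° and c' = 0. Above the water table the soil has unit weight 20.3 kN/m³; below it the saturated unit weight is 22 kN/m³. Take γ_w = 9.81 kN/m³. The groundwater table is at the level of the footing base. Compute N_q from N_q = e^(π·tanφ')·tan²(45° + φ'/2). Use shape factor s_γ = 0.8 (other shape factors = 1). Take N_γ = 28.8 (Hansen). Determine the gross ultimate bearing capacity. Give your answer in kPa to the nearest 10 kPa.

q_ult ≈ 1540 kPa

tan34° = 0.6745, so N_q = e^(π×0.6745)·tan²(62°) = 8.323 × 3.537 = 29.44.
Effective surcharge at the founding depth q = γ·D_f = 20.3 × 2.3 = 46.69 kPa.
The water table coincides with the base, so in the self-weight term γ → γ' = 12.19 kN/m³.
q_ult = q·N_q + 0.5·γ·B·N_γ·s_γ
     = 46.69 × 29.44 + 0.5 × 12.19 × 1.2 × 28.8 × 0.8
     = 1374.5 + 168.51 = 1543.1 kPa.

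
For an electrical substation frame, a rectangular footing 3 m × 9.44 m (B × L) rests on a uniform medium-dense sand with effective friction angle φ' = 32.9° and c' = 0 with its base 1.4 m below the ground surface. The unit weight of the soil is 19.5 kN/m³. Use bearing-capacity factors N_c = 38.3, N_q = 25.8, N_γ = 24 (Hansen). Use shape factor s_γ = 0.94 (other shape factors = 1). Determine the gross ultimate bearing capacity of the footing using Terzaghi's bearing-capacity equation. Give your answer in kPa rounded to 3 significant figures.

Effective surcharge at the founding depth q = γ·D_f = 19.5 × 1.4 = 27.3 kPa.
q_ult = q·N_q + 0.5·γ·B·N_γ·s_γ
     = 27.3 × 25.8 + 0.5 × 19.5 × 3 × 24 × 0.94
     = 704.34 + 659.88 = 1364.2 kPa.

q_ult ≈ 1360 kPa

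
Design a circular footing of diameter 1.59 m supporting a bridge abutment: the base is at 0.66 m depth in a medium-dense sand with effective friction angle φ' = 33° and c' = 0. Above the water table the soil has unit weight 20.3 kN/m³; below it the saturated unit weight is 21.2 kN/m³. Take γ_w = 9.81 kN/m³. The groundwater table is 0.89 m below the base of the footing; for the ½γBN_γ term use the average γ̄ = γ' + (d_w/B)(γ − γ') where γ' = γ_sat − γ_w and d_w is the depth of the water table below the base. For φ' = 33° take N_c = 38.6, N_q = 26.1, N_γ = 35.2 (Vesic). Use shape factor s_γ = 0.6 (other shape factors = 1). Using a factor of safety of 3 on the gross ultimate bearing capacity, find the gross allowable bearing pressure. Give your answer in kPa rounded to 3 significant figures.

Effective surcharge at the founding depth q = γ·D_f = 20.3 × 0.66 = 13.398 kPa.
With d_w = 0.89 m < B, γ̄ = 11.39 + (0.89/1.59) × (20.3 − 11.39) = 16.377 kN/m³.
q_ult = q·N_q + 0.5·γ·B·N_γ·s_γ
     = 13.398 × 26.1 + 0.5 × 16.377 × 1.59 × 35.2 × 0.6
     = 349.69 + 274.98 = 624.67 kPa.
q_all = 624.67 / 3 = 208.22 kPa.

q_all ≈ 208 kPa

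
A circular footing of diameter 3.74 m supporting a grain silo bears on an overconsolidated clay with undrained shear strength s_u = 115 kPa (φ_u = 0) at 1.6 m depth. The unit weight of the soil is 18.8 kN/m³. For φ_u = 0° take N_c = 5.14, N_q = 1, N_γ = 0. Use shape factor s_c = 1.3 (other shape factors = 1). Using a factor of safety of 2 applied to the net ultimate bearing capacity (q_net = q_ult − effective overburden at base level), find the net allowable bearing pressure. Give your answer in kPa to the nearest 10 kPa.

q_all(net) ≈ 380 kPa

q = γ·D_f = 18.8 × 1.6 = 30.08 kPa.
c·N_c·s_c = 115 × 5.14 × 1.3 = 768.43 kPa
q·N_q = 30.08 × 1 = 30.08 kPa
q_ult = 768.43 + 30.08 = 798.51 kPa.
Net ultimate: q_net = 798.51 − 30.08 = 768.43 kPa.
q_all(net) = 768.43 / 2 = 384.21 kPa.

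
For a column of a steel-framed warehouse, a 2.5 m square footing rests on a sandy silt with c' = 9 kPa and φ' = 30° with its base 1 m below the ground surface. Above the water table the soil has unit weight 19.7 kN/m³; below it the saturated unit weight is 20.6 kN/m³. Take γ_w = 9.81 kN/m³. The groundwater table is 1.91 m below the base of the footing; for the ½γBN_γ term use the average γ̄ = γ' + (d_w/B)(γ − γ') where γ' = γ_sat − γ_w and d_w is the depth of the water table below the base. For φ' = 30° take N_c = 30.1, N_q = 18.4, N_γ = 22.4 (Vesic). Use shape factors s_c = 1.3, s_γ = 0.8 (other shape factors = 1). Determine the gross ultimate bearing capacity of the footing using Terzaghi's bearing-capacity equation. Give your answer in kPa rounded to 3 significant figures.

q_ult ≈ 1110 kPa

Overburden at base level: q = 19.7 × 1 = 19.7 kPa.
The water table is 1.91 m below the base (< B = 2.5 m), so the ½γBN_γ term uses γ̄ = γ' + (d_w/B)(γ − γ') = 10.79 + (1.91/2.5)(19.7 − 10.79) = 17.597 kN/m³.
Cohesion term c·N_c·s_c = 9 × 30.1 × 1.3 = 352.17 kPa; surcharge term q·N_q = 19.7 × 18.4 = 362.48 kPa; self-weight term 0.5·γ·B·N_γ·s_γ = 0.5 × 17.597 × 2.5 × 22.4 × 0.8 = 394.18 kPa.
q_ult = 352.17 + 362.48 + 394.18 = 1108.8 kPa.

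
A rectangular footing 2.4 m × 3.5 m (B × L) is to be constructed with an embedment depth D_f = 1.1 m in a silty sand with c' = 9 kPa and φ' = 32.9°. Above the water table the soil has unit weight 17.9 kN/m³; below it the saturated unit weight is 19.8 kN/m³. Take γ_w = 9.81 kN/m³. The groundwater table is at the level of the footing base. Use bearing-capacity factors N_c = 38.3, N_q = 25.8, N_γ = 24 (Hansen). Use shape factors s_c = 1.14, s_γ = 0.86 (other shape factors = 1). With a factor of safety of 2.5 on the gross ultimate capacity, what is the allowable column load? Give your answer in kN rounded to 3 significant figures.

q = γ·D_f = 17.9 × 1.1 = 19.69 kPa.
For the ½γBN_γ term take γ' = 19.8 − 9.81 = 9.99 kN/m³ (soil below base is submerged).
c·N_c·s_c = 9 × 38.3 × 1.14 = 392.96 kPa
q·N_q = 19.69 × 25.8 = 508 kPa
0.5·γ·B·N_γ·s_γ = 0.5 × 9.99 × 2.4 × 24 × 0.86 = 247.43 kPa
q_ult = 392.96 + 508 + 247.43 = 1148.4 kPa.
Gross allowable pressure q_all = 1148.4 / 2.5 = 459.36 kPa.
Footing area = 8.4 m², so allowable column load = 459.36 × 8.4 = 3858.6 kN.

P_all ≈ 3860 kN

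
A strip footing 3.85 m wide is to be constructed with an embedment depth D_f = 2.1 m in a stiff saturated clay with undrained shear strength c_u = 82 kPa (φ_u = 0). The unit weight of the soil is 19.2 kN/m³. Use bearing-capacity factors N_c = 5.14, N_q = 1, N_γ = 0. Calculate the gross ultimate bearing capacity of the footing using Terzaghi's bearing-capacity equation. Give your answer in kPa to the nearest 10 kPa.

Effective surcharge at the founding depth q = γ·D_f = 19.2 × 2.1 = 40.32 kPa.
q_ult = c·N_c + q·N_q
     = 82 × 5.14 + 40.32 × 1
     = 421.48 + 40.32 = 461.8 kPa.

q_ult ≈ 460 kPa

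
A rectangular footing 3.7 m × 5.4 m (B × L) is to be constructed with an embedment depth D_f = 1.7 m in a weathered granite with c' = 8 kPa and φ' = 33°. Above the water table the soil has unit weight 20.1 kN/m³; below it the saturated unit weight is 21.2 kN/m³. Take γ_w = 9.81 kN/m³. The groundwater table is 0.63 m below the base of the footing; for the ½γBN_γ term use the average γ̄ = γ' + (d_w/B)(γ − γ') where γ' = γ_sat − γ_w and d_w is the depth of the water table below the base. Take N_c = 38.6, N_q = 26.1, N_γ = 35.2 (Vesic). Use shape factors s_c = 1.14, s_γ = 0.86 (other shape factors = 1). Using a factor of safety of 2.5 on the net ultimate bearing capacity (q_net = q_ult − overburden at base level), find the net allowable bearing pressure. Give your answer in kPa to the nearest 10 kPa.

q_all(net) ≈ 770 kPa

Overburden at base level: q = 20.1 × 1.7 = 34.17 kPa.
The water table is 0.63 m below the base (< B = 3.7 m), so the ½γBN_γ term uses γ̄ = γ' + (d_w/B)(γ − γ') = 11.39 + (0.63/3.7)(20.1 − 11.39) = 12.873 kN/m³.
Cohesion term c·N_c·s_c = 8 × 38.6 × 1.14 = 352.03 kPa; surcharge term q·N_q = 34.17 × 26.1 = 891.84 kPa; self-weight term 0.5·γ·B·N_γ·s_γ = 0.5 × 12.873 × 3.7 × 35.2 × 0.86 = 720.93 kPa.
q_ult = 352.03 + 891.84 + 720.93 = 1964.8 kPa.
q_net = 1964.8 − 34.17 = 1930.6 kPa.
q_all(net) = 1930.6 / 2.5 = 772.25 kPa.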